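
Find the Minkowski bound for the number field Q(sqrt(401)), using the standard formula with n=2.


d = 401, d mod 4 = 1, so disc(K) = d = 401; |disc(K)| = 401
Real quadratic field, so n = 2, s = r2 = 0, r1 = 2
M = (n!/n^n) * (4/pi)^s * sqrt(|disc(K)|) = (2!/2^2) * (4/pi)^0 * sqrt(401)
= 0.5 * 1.000000 * 20.024984
= 10.0125

10.0125


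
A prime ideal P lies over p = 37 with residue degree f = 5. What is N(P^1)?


N(P^a) = p^(a*f)
= 37^(1*5)
= 37^5
= 69343957

69343957


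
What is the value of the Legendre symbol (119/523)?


p = 523 is prime, so compute (119/523) with the reciprocity algorithm (Jacobi-symbol steps: pull out 2s via (2/n), flip via reciprocity, reduce):
  reciprocity: (119/523) -> -(523/119)
  reduce: (47/119)
  reciprocity: (47/119) -> -(119/47)
  reduce: (25/47)
  reciprocity: (25/47) -> +(47/25)
  reduce: (22/25)
  pull out 2: (2/25) = +1  (since 25 mod 8 = 1)
  reciprocity: (11/25) -> +(25/11)
  reduce: (3/11)
  reciprocity: (3/11) -> -(11/3)
  reduce: (2/3)
  pull out 2: (2/3) = -1  (since 3 mod 8 = 3)
  (1/3) = 1
Product of signs = 1
(119/523) = 1

1


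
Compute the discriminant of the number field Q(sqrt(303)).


For K = Q(sqrt(d)) with d squarefree: disc(K) = d if d = 1 mod 4, and disc(K) = 4d if d = 2 or 3 mod 4.
Here d = 303, and d mod 4 = 3.
d = 3 mod 4, not 1 (O_K = Z[sqrt(d)]), so disc(K) = 4d = 4 * (303) = 1212

1212


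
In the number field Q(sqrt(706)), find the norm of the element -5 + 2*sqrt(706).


N(a + b*sqrt(d)) = a^2 - d*b^2
= (-5)^2 - (706)*(2)^2
= 25 - 2824
= -2799

-2799


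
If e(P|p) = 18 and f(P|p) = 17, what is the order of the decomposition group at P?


|D_P| = e * f
= 18 * 17
= 306

306


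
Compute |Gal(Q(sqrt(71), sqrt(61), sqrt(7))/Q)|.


The 3 square roots of distinct primes are multiplicatively independent over Q,
so [K:Q] = 2^3 and Gal(K/Q) is isomorphic to (Z/2Z)^3.
|Gal| = 2^3 = 8

8


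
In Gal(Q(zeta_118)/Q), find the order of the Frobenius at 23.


The Frobenius at p in Gal(Q(zeta_n)/Q) = (Z/nZ)* is the class of p, so its order is ord_118(23), the smallest k >= 1 with 23^k = 1 mod 118.
n = 118 = 2 * 59, phi(118) = 58; the order divides phi(n).
Divisors of 58: 1, 2, 29, 58
Repeated squaring mod 118: 23^1 = 23, 23^2 = 57, 23^4 = 63, 23^8 = 75, 23^16 = 79, 23^32 = 105
Test divisors in increasing order:
  k=1: 23^1 = 23 mod 118
  k=2: 23^2 = 57 mod 118
  k=29: 23^29 = 79 * 75 * 63 * 23 = 117 mod 118
  k=58: 23^58 = 105 * 79 * 75 * 57 = 1 mod 118  <- first divisor giving 1
Order = 58

58


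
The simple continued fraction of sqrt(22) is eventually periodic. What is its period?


Run the CF algorithm for sqrt(22).
a_0 = floor(sqrt(22)) = 4; set m_0=0, q_0=1.
Recurrence: m' = q*a - m,  q' = (d - m'^2)/q,  a' = floor((a_0 + m')/q').
  step 1: m=4, q=6, a=1
  step 2: m=2, q=3, a=2
  step 3: m=4, q=2, a=4
  step 4: m=4, q=3, a=2
  step 5: m=2, q=6, a=1
  step 6: m=4, q=1, a=8
a_6 = 2*a_0 = 8, so the period closes here.
sqrt(22) = [4; 1, 2, 4, 2, 1, 8]
Period length = 6

6


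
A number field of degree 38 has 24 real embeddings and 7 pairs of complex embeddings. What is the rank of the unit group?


By Dirichlet's unit theorem:
rank = r1 + r2 - 1
= 24 + 7 - 1
= 30

30


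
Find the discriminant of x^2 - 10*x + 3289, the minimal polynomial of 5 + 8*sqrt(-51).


The element 5 + 8*sqrt(-51) has minimal polynomial:
x^2 - 10*x + 3289
Discriminant = (-10)^2 - 4*(3289)
= 100 - 13156
= -13056

-13056


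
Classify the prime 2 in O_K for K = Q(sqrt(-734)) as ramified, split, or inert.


K = Q(sqrt(-734)). Since d mod 4 = 2, disc(K) = -2936.
Check p | disc: -2936 mod 2 = 0.
p divides disc, so p ramifies: (p) = P^2 with e=2, f=1, g=1.
Therefore p is ramified.

ramified


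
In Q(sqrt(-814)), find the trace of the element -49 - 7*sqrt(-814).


Tr(a + b*sqrt(d)) = (a + b*sqrt(d)) + (a - b*sqrt(d)) = 2a
= 2 * (-49)
= -98

-98


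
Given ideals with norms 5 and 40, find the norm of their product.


N(IJ) = N(I) * N(J)
= 5 * 40
= 200

200


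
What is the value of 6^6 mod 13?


p = 13 is prime and the exponent is (p-1)/2 = 6, so by Euler's criterion 6^6 = (6/13) = +1 or -1 mod 13.
Compute by square-and-multiply:
  6 = 4 + 2 (binary 110)
  Repeated squaring mod 13: 6^1 = 6, 6^2 = 10, 6^4 = 9
  6^6 = 6^4 * 6^2 = 9 * 10 mod 13
    9 * 10 = 90 = 12 mod 13
  6^6 = 12 mod 13
Result 12 = p - 1 = -1 mod 13: 6 is a quadratic non-residue mod 13. As a residue in [0, p-1] the value is 12.
6^6 mod 13 = 12

12


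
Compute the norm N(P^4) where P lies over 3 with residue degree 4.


N(P^a) = p^(a*f)
= 3^(4*4)
= 3^16
= 43046721

43046721


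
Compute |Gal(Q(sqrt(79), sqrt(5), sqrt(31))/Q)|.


The 3 square roots of distinct primes are multiplicatively independent over Q,
so [K:Q] = 2^3 and Gal(K/Q) is isomorphic to (Z/2Z)^3.
|Gal| = 2^3 = 8

8


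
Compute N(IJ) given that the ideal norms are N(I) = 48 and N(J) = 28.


N(IJ) = N(I) * N(J)
= 48 * 28
= 1344

1344


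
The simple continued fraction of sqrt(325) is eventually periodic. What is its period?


Run the CF algorithm for sqrt(325).
a_0 = floor(sqrt(325)) = 18; set m_0=0, q_0=1.
Recurrence: m' = q*a - m,  q' = (d - m'^2)/q,  a' = floor((a_0 + m')/q').
  step 1: m=18, q=1, a=36
a_1 = 2*a_0 = 36, so the period closes here.
sqrt(325) = [18; 36]
Period length = 1

1


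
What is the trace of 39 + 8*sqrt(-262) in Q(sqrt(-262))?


Tr(a + b*sqrt(d)) = (a + b*sqrt(d)) + (a - b*sqrt(d)) = 2a
= 2 * (39)
= 78

78


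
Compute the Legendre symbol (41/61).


p = 61 is prime, so compute (41/61) with the reciprocity algorithm (Jacobi-symbol steps: pull out 2s via (2/n), flip via reciprocity, reduce):
  reciprocity: (41/61) -> +(61/41)
  reduce: (20/41)
  pull out 2: (2/41) = +1  (since 41 mod 8 = 1)
  pull out 2: (2/41) = +1  (since 41 mod 8 = 1)
  reciprocity: (5/41) -> +(41/5)
  reduce: (1/5)
  (1/5) = 1
Product of signs = 1
(41/61) = 1

1


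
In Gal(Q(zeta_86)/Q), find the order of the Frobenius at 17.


The Frobenius at p in Gal(Q(zeta_n)/Q) = (Z/nZ)* is the class of p, so its order is ord_86(17), the smallest k >= 1 with 17^k = 1 mod 86.
n = 86 = 2 * 43, phi(86) = 42; the order divides phi(n).
Divisors of 42: 1, 2, 3, 6, 7, 14, 21, 42
Repeated squaring mod 86: 17^1 = 17, 17^2 = 31, 17^4 = 15, 17^8 = 53, 17^16 = 57, 17^32 = 67
Test divisors in increasing order:
  k=1: 17^1 = 17 mod 86
  k=2: 17^2 = 31 mod 86
  k=3: 17^3 = 31 * 17 = 11 mod 86
  k=6: 17^6 = 15 * 31 = 35 mod 86
  k=7: 17^7 = 15 * 31 * 17 = 79 mod 86
  k=14: 17^14 = 53 * 15 * 31 = 49 mod 86
  k=21: 17^21 = 57 * 15 * 17 = 1 mod 86  <- first divisor giving 1
Order = 21

21


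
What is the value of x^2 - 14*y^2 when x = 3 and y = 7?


x^2 - d*y^2
= 3^2 - 14*7^2
= 9 - 686
= -677

-677


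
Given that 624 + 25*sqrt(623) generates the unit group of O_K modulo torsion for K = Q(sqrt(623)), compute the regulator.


epsilon = 624 + 25*sqrt(623)
= 1247.9992
R = ln(1247.9992)
= 7.1293

7.1293


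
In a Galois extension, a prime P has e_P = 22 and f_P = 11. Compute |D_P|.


|D_P| = e * f
= 22 * 11
= 242

242


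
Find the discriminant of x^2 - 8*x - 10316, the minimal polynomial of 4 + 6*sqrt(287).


The element 4 + 6*sqrt(287) has minimal polynomial:
x^2 - 8*x - 10316
Discriminant = (-8)^2 - 4*(-10316)
= 64 + 41264
= 41328

41328


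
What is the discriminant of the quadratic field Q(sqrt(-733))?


For K = Q(sqrt(d)) with d squarefree: disc(K) = d if d = 1 mod 4, and disc(K) = 4d if d = 2 or 3 mod 4.
Here d = -733, and d mod 4 = 3.
d = 3 mod 4, not 1 (O_K = Z[sqrt(d)]), so disc(K) = 4d = 4 * (-733) = -2932

-2932


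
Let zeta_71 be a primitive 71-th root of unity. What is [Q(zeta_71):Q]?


The degree equals Euler's totient phi(71).
71 = 71
phi(71) = 70

70


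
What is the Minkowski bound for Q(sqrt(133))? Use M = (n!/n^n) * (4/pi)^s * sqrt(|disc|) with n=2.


d = 133, d mod 4 = 1, so disc(K) = d = 133; |disc(K)| = 133
Real quadratic field, so n = 2, s = r2 = 0, r1 = 2
M = (n!/n^n) * (4/pi)^s * sqrt(|disc(K)|) = (2!/2^2) * (4/pi)^0 * sqrt(133)
= 0.5 * 1.000000 * 11.532563
= 5.7663

5.7663


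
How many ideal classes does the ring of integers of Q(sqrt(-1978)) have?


K = Q(sqrt(-1978)). d mod 4 = 2, so D = disc(K) = 4d = -7912
h(K) equals the number of primitive reduced positive-definite forms (a, b, c) = a*x^2 + b*x*y + c*y^2 with b^2 - 4ac = D,
where reduced means |b| <= a <= c, with b >= 0 whenever |b| = a or a = c, and primitive means gcd(a, b, c) = 1.
Reduced forces 3a^2 <= |D| = 7912, so 1 <= a <= 51; b must have the parity of D, and c = (b^2 - D)/(4a) must be an integer >= a.
Enumerate a = 1..51, b in [-a, a]:
  a=1: (1, 0, 1978)  [1]
  a=2: (2, 0, 989)  [1]
  a=3..18: none
  a=19: (19, -12, 106), (19, 12, 106)  [2]
  a=20..22: none
  a=23: (23, 0, 86)  [1]
  a=24..28: none
  a=29: (29, -18, 71), (29, 18, 71)  [2]
  a=30..37: none
  a=38: (38, -12, 53), (38, 12, 53)  [2]
  a=39..40: none
  a=41: (41, -40, 58), (41, 40, 58)  [2]
  a=42: none
  a=43: (43, 0, 46)  [1]
  a=44..51: none
Total reduced forms: 1 + 1 + 2 + 1 + 2 + 2 + 2 + 1 = 12
h = 12

12


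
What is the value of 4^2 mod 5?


p = 5 is prime and the exponent is (p-1)/2 = 2, so by Euler's criterion 4^2 = (4/5) = +1 or -1 mod 5.
Compute by square-and-multiply:
  2 = 2 (binary 10)
  Repeated squaring mod 5: 4^1 = 4, 4^2 = 1
  4^2 = 1 mod 5
Result 1: 4 is a quadratic residue mod 5.
4^2 mod 5 = 1

1


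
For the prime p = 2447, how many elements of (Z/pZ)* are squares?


For prime p, the number of non-zero quadratic residues is (p-1)/2.
= (2447-1)/2
= 1223

1223


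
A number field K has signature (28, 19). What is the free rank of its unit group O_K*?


By Dirichlet's unit theorem:
rank = r1 + r2 - 1
= 28 + 19 - 1
= 46

46


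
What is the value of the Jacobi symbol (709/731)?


Compute (709/731) via quadratic reciprocity:
  reciprocity: (709/731) -> +(731/709)
  reduce: (22/709)
  pull out 2: (2/709) = -1  (since 709 mod 8 = 5)
  reciprocity: (11/709) -> +(709/11)
  reduce: (5/11)
  reciprocity: (5/11) -> +(11/5)
  reduce: (1/5)
  (1/5) = 1
Product of signs = -1

-1


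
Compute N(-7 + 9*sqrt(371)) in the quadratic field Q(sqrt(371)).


N(a + b*sqrt(d)) = a^2 - d*b^2
= (-7)^2 - (371)*(9)^2
= 49 - 30051
= -30002

-30002


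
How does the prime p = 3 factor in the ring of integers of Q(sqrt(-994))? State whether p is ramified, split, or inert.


K = Q(sqrt(-994)). Since d mod 4 = 2, disc(K) = -3976.
Check p | disc: -3976 mod 3 = 2.
p does not divide disc. Compute Legendre symbol (d/p):
2^((3-1)/2) mod 3 = -1
(d/p) = -1, so p is inert: (p) stays prime with e=1, f=2, g=1.
Therefore p is inert.

inert


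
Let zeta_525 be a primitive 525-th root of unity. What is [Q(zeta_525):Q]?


The degree equals Euler's totient phi(525).
525 = 3 * 5^2 * 7
phi(525) = 240

240


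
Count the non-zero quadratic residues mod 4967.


For prime p, the number of non-zero quadratic residues is (p-1)/2.
= (4967-1)/2
= 2483

2483


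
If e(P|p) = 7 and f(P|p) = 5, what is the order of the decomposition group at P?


|D_P| = e * f
= 7 * 5
= 35

35


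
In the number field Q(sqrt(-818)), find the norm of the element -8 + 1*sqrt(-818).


N(a + b*sqrt(d)) = a^2 - d*b^2
= (-8)^2 - (-818)*(1)^2
= 64 + 818
= 882

882


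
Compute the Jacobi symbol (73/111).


Compute (73/111) via quadratic reciprocity:
  reciprocity: (73/111) -> +(111/73)
  reduce: (38/73)
  pull out 2: (2/73) = +1  (since 73 mod 8 = 1)
  reciprocity: (19/73) -> +(73/19)
  reduce: (16/19)
  pull out 2: (2/19) = -1  (since 19 mod 8 = 3)
  pull out 2: (2/19) = -1  (since 19 mod 8 = 3)
  pull out 2: (2/19) = -1  (since 19 mod 8 = 3)
  pull out 2: (2/19) = -1  (since 19 mod 8 = 3)
  (1/19) = 1
Product of signs = 1

1


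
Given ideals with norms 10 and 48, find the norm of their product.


N(IJ) = N(I) * N(J)
= 10 * 48
= 480

480


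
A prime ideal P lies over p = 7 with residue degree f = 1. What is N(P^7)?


N(P^a) = p^(a*f)
= 7^(7*1)
= 7^7
= 823543

823543


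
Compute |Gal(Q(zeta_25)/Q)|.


|Gal(Q(zeta_25)/Q)| = phi(25)
= 20

20


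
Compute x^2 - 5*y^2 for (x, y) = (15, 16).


x^2 - d*y^2
= 15^2 - 5*16^2
= 225 - 1280
= -1055

-1055


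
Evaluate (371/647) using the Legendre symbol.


p = 647 is prime, so compute (371/647) with the reciprocity algorithm (Jacobi-symbol steps: pull out 2s via (2/n), flip via reciprocity, reduce):
  reciprocity: (371/647) -> -(647/371)
  reduce: (276/371)
  pull out 2: (2/371) = -1  (since 371 mod 8 = 3)
  pull out 2: (2/371) = -1  (since 371 mod 8 = 3)
  reciprocity: (69/371) -> +(371/69)
  reduce: (26/69)
  pull out 2: (2/69) = -1  (since 69 mod 8 = 5)
  reciprocity: (13/69) -> +(69/13)
  reduce: (4/13)
  pull out 2: (2/13) = -1  (since 13 mod 8 = 5)
  pull out 2: (2/13) = -1  (since 13 mod 8 = 5)
  (1/13) = 1
Product of signs = 1
(371/647) = 1

1


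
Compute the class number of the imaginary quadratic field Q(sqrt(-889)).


K = Q(sqrt(-889)). d mod 4 = 3, so D = disc(K) = 4d = -3556
h(K) equals the number of primitive reduced positive-definite forms (a, b, c) = a*x^2 + b*x*y + c*y^2 with b^2 - 4ac = D,
where reduced means |b| <= a <= c, with b >= 0 whenever |b| = a or a = c, and primitive means gcd(a, b, c) = 1.
Reduced forces 3a^2 <= |D| = 3556, so 1 <= a <= 34; b must have the parity of D, and c = (b^2 - D)/(4a) must be an integer >= a.
Enumerate a = 1..34, b in [-a, a]:
  a=1: (1, 0, 889)  [1]
  a=2: (2, 2, 445)  [1]
  a=3..4: none
  a=5: (5, -2, 178), (5, 2, 178)  [2]
  a=6: none
  a=7: (7, 0, 127)  [1]
  a=8..9: none
  a=10: (10, -2, 89), (10, 2, 89)  [2]
  a=11..13: none
  a=14: (14, 14, 67)  [1]
  a=15..18: none
  a=19: (19, -4, 47), (19, 4, 47)  [2]
  a=20..22: none
  a=23: (23, -20, 43), (23, 20, 43)  [2]
  a=24: none
  a=25: (25, -12, 37), (25, 12, 37)  [2]
  a=26..30: none
  a=31: (31, -28, 35), (31, 28, 35)  [2]
  a=32..34: none
Total reduced forms: 1 + 1 + 2 + 1 + 2 + 1 + 2 + 2 + 2 + 2 = 16
h = 16

16


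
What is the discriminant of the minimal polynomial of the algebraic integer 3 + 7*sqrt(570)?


The element 3 + 7*sqrt(570) has minimal polynomial:
x^2 - 6*x - 27921
Discriminant = (-6)^2 - 4*(-27921)
= 36 + 111684
= 111720

111720


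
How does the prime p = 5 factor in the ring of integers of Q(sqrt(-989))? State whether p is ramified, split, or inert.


K = Q(sqrt(-989)). Since d mod 4 = 3, disc(K) = -3956.
Check p | disc: -3956 mod 5 = 4.
p does not divide disc. Compute Legendre symbol (d/p):
1^((5-1)/2) mod 5 = 1
(d/p) = 1, so p splits: (p) = P*P' with e=1, f=1, g=2.
Therefore p is split.

split


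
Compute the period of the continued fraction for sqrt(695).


Run the CF algorithm for sqrt(695).
a_0 = floor(sqrt(695)) = 26; set m_0=0, q_0=1.
Recurrence: m' = q*a - m,  q' = (d - m'^2)/q,  a' = floor((a_0 + m')/q').
  step 1: m=26, q=19, a=2
  step 2: m=12, q=29, a=1
  step 3: m=17, q=14, a=3
  step 4: m=25, q=5, a=10
  step 5: m=25, q=14, a=3
  step 6: m=17, q=29, a=1
  step 7: m=12, q=19, a=2
  step 8: m=26, q=1, a=52
a_8 = 2*a_0 = 52, so the period closes here.
sqrt(695) = [26; 2, 1, 3, 10, 3, 1, 2, 52]
Period length = 8

8


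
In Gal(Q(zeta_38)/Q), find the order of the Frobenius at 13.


The Frobenius at p in Gal(Q(zeta_n)/Q) = (Z/nZ)* is the class of p, so its order is ord_38(13), the smallest k >= 1 with 13^k = 1 mod 38.
n = 38 = 2 * 19, phi(38) = 18; the order divides phi(n).
Divisors of 18: 1, 2, 3, 6, 9, 18
Repeated squaring mod 38: 13^1 = 13, 13^2 = 17, 13^4 = 23, 13^8 = 35, 13^16 = 9
Test divisors in increasing order:
  k=1: 13^1 = 13 mod 38
  k=2: 13^2 = 17 mod 38
  k=3: 13^3 = 17 * 13 = 31 mod 38
  k=6: 13^6 = 23 * 17 = 11 mod 38
  k=9: 13^9 = 35 * 13 = 37 mod 38
  k=18: 13^18 = 9 * 17 = 1 mod 38  <- first divisor giving 1
Order = 18

18


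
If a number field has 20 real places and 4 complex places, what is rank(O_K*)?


By Dirichlet's unit theorem:
rank = r1 + r2 - 1
= 20 + 4 - 1
= 23

23


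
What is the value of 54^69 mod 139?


p = 139 is prime and the exponent is (p-1)/2 = 69, so by Euler's criterion 54^69 = (54/139) = +1 or -1 mod 139.
Compute by square-and-multiply:
  69 = 64 + 4 + 1 (binary 1000101)
  Repeated squaring mod 139: 54^1 = 54, 54^2 = 136, 54^4 = 9, 54^8 = 81, 54^16 = 28, 54^32 = 89, 54^64 = 137
  54^69 = 54^64 * 54^4 * 54^1 = 137 * 9 * 54 mod 139
    137 * 9 = 1233 = 121 mod 139
    121 * 54 = 6534 = 1 mod 139
  54^69 = 1 mod 139
Result 1: 54 is a quadratic residue mod 139.
54^69 mod 139 = 1

1


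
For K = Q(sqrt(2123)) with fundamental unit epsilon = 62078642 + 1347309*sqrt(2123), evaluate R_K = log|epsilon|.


epsilon = 62078642 + 1347309*sqrt(2123)
= 1.2416e+08
R = ln(1.2416e+08)
= 18.6371

18.6371


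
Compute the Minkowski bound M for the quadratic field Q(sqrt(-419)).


d = -419, d mod 4 = 1, so disc(K) = d = -419; |disc(K)| = 419
Imaginary quadratic field, so n = 2, s = r2 = 1, r1 = 0
M = (n!/n^n) * (4/pi)^s * sqrt(|disc(K)|) = (2!/2^2) * (4/pi)^1 * sqrt(419)
= 0.5 * 1.273240 * 20.469489
= 13.0313

13.0313


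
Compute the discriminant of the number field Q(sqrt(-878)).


For K = Q(sqrt(d)) with d squarefree: disc(K) = d if d = 1 mod 4, and disc(K) = 4d if d = 2 or 3 mod 4.
Here d = -878, and d mod 4 = 2.
d = 2 mod 4, not 1 (O_K = Z[sqrt(d)]), so disc(K) = 4d = 4 * (-878) = -3512

-3512


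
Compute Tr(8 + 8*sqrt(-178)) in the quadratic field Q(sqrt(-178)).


Tr(a + b*sqrt(d)) = (a + b*sqrt(d)) + (a - b*sqrt(d)) = 2a
= 2 * (8)
= 16

16


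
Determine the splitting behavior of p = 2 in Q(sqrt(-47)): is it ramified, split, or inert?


K = Q(sqrt(-47)). Since d mod 4 = 1, disc(K) = -47.
Check p | disc: -47 mod 2 = 1.
p=2 does not divide disc (d is 1 mod 4). 2 splits iff d = 1 mod 8.
d mod 8 = 1, so (d/2) = 1.
(d/p) = 1, so p splits: (p) = P*P' with e=1, f=1, g=2.
Therefore p is split.

split


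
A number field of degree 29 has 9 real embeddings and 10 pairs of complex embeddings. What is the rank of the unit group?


By Dirichlet's unit theorem:
rank = r1 + r2 - 1
= 9 + 10 - 1
= 18

18


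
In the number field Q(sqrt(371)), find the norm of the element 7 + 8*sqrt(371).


N(a + b*sqrt(d)) = a^2 - d*b^2
= (7)^2 - (371)*(8)^2
= 49 - 23744
= -23695

-23695


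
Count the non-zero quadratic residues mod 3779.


For prime p, the number of non-zero quadratic residues is (p-1)/2.
= (3779-1)/2
= 1889

1889


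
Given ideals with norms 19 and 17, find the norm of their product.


N(IJ) = N(I) * N(J)
= 19 * 17
= 323

323


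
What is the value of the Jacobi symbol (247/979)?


Compute (247/979) via quadratic reciprocity:
  reciprocity: (247/979) -> -(979/247)
  reduce: (238/247)
  pull out 2: (2/247) = +1  (since 247 mod 8 = 7)
  reciprocity: (119/247) -> -(247/119)
  reduce: (9/119)
  reciprocity: (9/119) -> +(119/9)
  reduce: (2/9)
  pull out 2: (2/9) = +1  (since 9 mod 8 = 1)
  (1/9) = 1
Product of signs = 1

1


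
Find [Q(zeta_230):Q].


The degree equals Euler's totient phi(230).
230 = 2 * 5 * 23
phi(230) = 88

88


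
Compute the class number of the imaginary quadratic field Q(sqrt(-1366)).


K = Q(sqrt(-1366)). d mod 4 = 2, so D = disc(K) = 4d = -5464
h(K) equals the number of primitive reduced positive-definite forms (a, b, c) = a*x^2 + b*x*y + c*y^2 with b^2 - 4ac = D,
where reduced means |b| <= a <= c, with b >= 0 whenever |b| = a or a = c, and primitive means gcd(a, b, c) = 1.
Reduced forces 3a^2 <= |D| = 5464, so 1 <= a <= 42; b must have the parity of D, and c = (b^2 - D)/(4a) must be an integer >= a.
Enumerate a = 1..42, b in [-a, a]:
  a=1: (1, 0, 1366)  [1]
  a=2: (2, 0, 683)  [1]
  a=3..4: none
  a=5: (5, -4, 274), (5, 4, 274)  [2]
  a=6..9: none
  a=10: (10, -4, 137), (10, 4, 137)  [2]
  a=11: (11, -6, 125), (11, 6, 125)  [2]
  a=12: none
  a=13: (13, -10, 107), (13, 10, 107)  [2]
  a=14..21: none
  a=22: (22, -16, 65), (22, 16, 65)  [2]
  a=23..24: none
  a=25: (25, -6, 55), (25, 6, 55)  [2]
  a=26: (26, -16, 55), (26, 16, 55)  [2]
  a=27..36: none
  a=37: (37, -30, 43), (37, 30, 43)  [2]
  a=38..42: none
Total reduced forms: 1 + 1 + 2 + 2 + 2 + 2 + 2 + 2 + 2 + 2 = 18
h = 18

18


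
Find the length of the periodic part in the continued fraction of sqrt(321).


Run the CF algorithm for sqrt(321).
a_0 = floor(sqrt(321)) = 17; set m_0=0, q_0=1.
Recurrence: m' = q*a - m,  q' = (d - m'^2)/q,  a' = floor((a_0 + m')/q').
  step 1: m=17, q=32, a=1
  step 2: m=15, q=3, a=10
  step 3: m=15, q=32, a=1
  step 4: m=17, q=1, a=34
a_4 = 2*a_0 = 34, so the period closes here.
sqrt(321) = [17; 1, 10, 1, 34]
Period length = 4

4


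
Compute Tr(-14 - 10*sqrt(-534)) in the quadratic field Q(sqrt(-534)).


Tr(a + b*sqrt(d)) = (a + b*sqrt(d)) + (a - b*sqrt(d)) = 2a
= 2 * (-14)
= -28

-28


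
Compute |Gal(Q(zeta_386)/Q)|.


|Gal(Q(zeta_386)/Q)| = phi(386)
= 192

192


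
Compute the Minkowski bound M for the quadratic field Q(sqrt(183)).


d = 183, d mod 4 = 3, so disc(K) = 4d = 732; |disc(K)| = 732
Real quadratic field, so n = 2, s = r2 = 0, r1 = 2
M = (n!/n^n) * (4/pi)^s * sqrt(|disc(K)|) = (2!/2^2) * (4/pi)^0 * sqrt(732)
= 0.5 * 1.000000 * 27.055499
= 13.5277

13.5277


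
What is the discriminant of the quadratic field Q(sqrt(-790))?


For K = Q(sqrt(d)) with d squarefree: disc(K) = d if d = 1 mod 4, and disc(K) = 4d if d = 2 or 3 mod 4.
Here d = -790, and d mod 4 = 2.
d = 2 mod 4, not 1 (O_K = Z[sqrt(d)]), so disc(K) = 4d = 4 * (-790) = -3160

-3160


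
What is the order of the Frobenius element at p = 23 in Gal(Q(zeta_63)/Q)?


The Frobenius at p in Gal(Q(zeta_n)/Q) = (Z/nZ)* is the class of p, so its order is ord_63(23), the smallest k >= 1 with 23^k = 1 mod 63.
n = 63 = 3^2 * 7, phi(63) = 36; the order divides phi(n).
Divisors of 36: 1, 2, 3, 4, 6, 9, 12, 18, 36
Repeated squaring mod 63: 23^1 = 23, 23^2 = 25, 23^4 = 58, 23^8 = 25, 23^16 = 58, 23^32 = 25
Test divisors in increasing order:
  k=1: 23^1 = 23 mod 63
  k=2: 23^2 = 25 mod 63
  k=3: 23^3 = 25 * 23 = 8 mod 63
  k=4: 23^4 = 58 mod 63
  k=6: 23^6 = 58 * 25 = 1 mod 63  <- first divisor giving 1
Order = 6

6


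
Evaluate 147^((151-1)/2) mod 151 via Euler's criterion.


p = 151 is prime and the exponent is (p-1)/2 = 75, so by Euler's criterion 147^75 = (147/151) = +1 or -1 mod 151.
Compute by square-and-multiply:
  75 = 64 + 8 + 2 + 1 (binary 1001011)
  Repeated squaring mod 151: 147^1 = 147, 147^2 = 16, 147^4 = 105, 147^8 = 2, 147^16 = 4, 147^32 = 16, 147^64 = 105
  147^75 = 147^64 * 147^8 * 147^2 * 147^1 = 105 * 2 * 16 * 147 mod 151
    105 * 2 = 210 = 59 mod 151
    59 * 16 = 944 = 38 mod 151
    38 * 147 = 5586 = 150 mod 151
  147^75 = 150 mod 151
Result 150 = p - 1 = -1 mod 151: 147 is a quadratic non-residue mod 151. As a residue in [0, p-1] the value is 150.
147^75 mod 151 = 150

150


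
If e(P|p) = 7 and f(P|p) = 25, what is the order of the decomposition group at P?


|D_P| = e * f
= 7 * 25
= 175

175


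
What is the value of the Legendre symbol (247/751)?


p = 751 is prime, so compute (247/751) with the reciprocity algorithm (Jacobi-symbol steps: pull out 2s via (2/n), flip via reciprocity, reduce):
  reciprocity: (247/751) -> -(751/247)
  reduce: (10/247)
  pull out 2: (2/247) = +1  (since 247 mod 8 = 7)
  reciprocity: (5/247) -> +(247/5)
  reduce: (2/5)
  pull out 2: (2/5) = -1  (since 5 mod 8 = 5)
  (1/5) = 1
Product of signs = 1
(247/751) = 1

1


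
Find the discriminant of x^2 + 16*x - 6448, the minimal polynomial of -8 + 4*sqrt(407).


The element -8 + 4*sqrt(407) has minimal polynomial:
x^2 + 16*x - 6448
Discriminant = (16)^2 - 4*(-6448)
= 256 + 25792
= 26048

26048


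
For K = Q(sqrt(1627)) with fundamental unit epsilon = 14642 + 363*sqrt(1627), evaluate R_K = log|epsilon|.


epsilon = 14642 + 363*sqrt(1627)
= 29284.0000
R = ln(29284.0000)
= 10.2848

10.2848


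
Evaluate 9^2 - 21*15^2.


x^2 - d*y^2
= 9^2 - 21*15^2
= 81 - 4725
= -4644

-4644


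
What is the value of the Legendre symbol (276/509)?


p = 509 is prime, so compute (276/509) with the reciprocity algorithm (Jacobi-symbol steps: pull out 2s via (2/n), flip via reciprocity, reduce):
  pull out 2: (2/509) = -1  (since 509 mod 8 = 5)
  pull out 2: (2/509) = -1  (since 509 mod 8 = 5)
  reciprocity: (69/509) -> +(509/69)
  reduce: (26/69)
  pull out 2: (2/69) = -1  (since 69 mod 8 = 5)
  reciprocity: (13/69) -> +(69/13)
  reduce: (4/13)
  pull out 2: (2/13) = -1  (since 13 mod 8 = 5)
  pull out 2: (2/13) = -1  (since 13 mod 8 = 5)
  (1/13) = 1
Product of signs = -1
(276/509) = -1

-1


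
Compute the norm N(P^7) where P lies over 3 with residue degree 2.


N(P^a) = p^(a*f)
= 3^(7*2)
= 3^14
= 4782969

4782969


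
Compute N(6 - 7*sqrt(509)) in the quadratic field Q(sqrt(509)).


N(a + b*sqrt(d)) = a^2 - d*b^2
= (6)^2 - (509)*(-7)^2
= 36 - 24941
= -24905

-24905


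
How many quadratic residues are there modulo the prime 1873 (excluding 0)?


For prime p, the number of non-zero quadratic residues is (p-1)/2.
= (1873-1)/2
= 936

936


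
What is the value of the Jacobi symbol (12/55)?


Compute (12/55) via quadratic reciprocity:
  pull out 2: (2/55) = +1  (since 55 mod 8 = 7)
  pull out 2: (2/55) = +1  (since 55 mod 8 = 7)
  reciprocity: (3/55) -> -(55/3)
  reduce: (1/3)
  (1/3) = 1
Product of signs = -1

-1


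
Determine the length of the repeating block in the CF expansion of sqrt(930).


Run the CF algorithm for sqrt(930).
a_0 = floor(sqrt(930)) = 30; set m_0=0, q_0=1.
Recurrence: m' = q*a - m,  q' = (d - m'^2)/q,  a' = floor((a_0 + m')/q').
  step 1: m=30, q=30, a=2
  step 2: m=30, q=1, a=60
a_2 = 2*a_0 = 60, so the period closes here.
sqrt(930) = [30; 2, 60]
Period length = 2

2


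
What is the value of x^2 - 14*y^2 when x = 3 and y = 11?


x^2 - d*y^2
= 3^2 - 14*11^2
= 9 - 1694
= -1685

-1685


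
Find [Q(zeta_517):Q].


The degree equals Euler's totient phi(517).
517 = 11 * 47
phi(517) = 460

460


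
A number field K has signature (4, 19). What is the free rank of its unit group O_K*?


By Dirichlet's unit theorem:
rank = r1 + r2 - 1
= 4 + 19 - 1
= 22

22


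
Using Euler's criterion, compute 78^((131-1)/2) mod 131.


p = 131 is prime and the exponent is (p-1)/2 = 65, so by Euler's criterion 78^65 = (78/131) = +1 or -1 mod 131.
Compute by square-and-multiply:
  65 = 64 + 1 (binary 1000001)
  Repeated squaring mod 131: 78^1 = 78, 78^2 = 58, 78^4 = 89, 78^8 = 61, 78^16 = 53, 78^32 = 58, 78^64 = 89
  78^65 = 78^64 * 78^1 = 89 * 78 mod 131
    89 * 78 = 6942 = 130 mod 131
  78^65 = 130 mod 131
Result 130 = p - 1 = -1 mod 131: 78 is a quadratic non-residue mod 131. As a residue in [0, p-1] the value is 130.
78^65 mod 131 = 130

130


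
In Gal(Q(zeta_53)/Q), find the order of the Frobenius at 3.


The Frobenius at p in Gal(Q(zeta_n)/Q) = (Z/nZ)* is the class of p, so its order is ord_53(3), the smallest k >= 1 with 3^k = 1 mod 53.
n = 53 = 53, phi(53) = 52; the order divides phi(n).
Divisors of 52: 1, 2, 4, 13, 26, 52
Repeated squaring mod 53: 3^1 = 3, 3^2 = 9, 3^4 = 28, 3^8 = 42, 3^16 = 15, 3^32 = 13
Test divisors in increasing order:
  k=1: 3^1 = 3 mod 53
  k=2: 3^2 = 9 mod 53
  k=4: 3^4 = 28 mod 53
  k=13: 3^13 = 42 * 28 * 3 = 30 mod 53
  k=26: 3^26 = 15 * 42 * 9 = 52 mod 53
  k=52: 3^52 = 13 * 15 * 28 = 1 mod 53  <- first divisor giving 1
Order = 52

52


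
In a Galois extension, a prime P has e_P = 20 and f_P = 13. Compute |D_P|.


|D_P| = e * f
= 20 * 13
= 260

260


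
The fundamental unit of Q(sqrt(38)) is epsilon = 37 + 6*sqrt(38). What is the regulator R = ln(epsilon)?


epsilon = 37 + 6*sqrt(38)
= 73.9865
R = ln(73.9865)
= 4.3039

4.3039


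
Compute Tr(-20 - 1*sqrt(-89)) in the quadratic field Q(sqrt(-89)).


Tr(a + b*sqrt(d)) = (a + b*sqrt(d)) + (a - b*sqrt(d)) = 2a
= 2 * (-20)
= -40

-40


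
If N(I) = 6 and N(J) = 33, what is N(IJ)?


N(IJ) = N(I) * N(J)
= 6 * 33
= 198

198


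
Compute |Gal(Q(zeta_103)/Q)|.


|Gal(Q(zeta_103)/Q)| = phi(103)
= 102

102


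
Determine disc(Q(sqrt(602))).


For K = Q(sqrt(d)) with d squarefree: disc(K) = d if d = 1 mod 4, and disc(K) = 4d if d = 2 or 3 mod 4.
Here d = 602, and d mod 4 = 2.
d = 2 mod 4, not 1 (O_K = Z[sqrt(d)]), so disc(K) = 4d = 4 * (602) = 2408

2408


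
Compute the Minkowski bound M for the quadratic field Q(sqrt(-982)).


d = -982, d mod 4 = 2, so disc(K) = 4d = -3928; |disc(K)| = 3928
Imaginary quadratic field, so n = 2, s = r2 = 1, r1 = 0
M = (n!/n^n) * (4/pi)^s * sqrt(|disc(K)|) = (2!/2^2) * (4/pi)^1 * sqrt(3928)
= 0.5 * 1.273240 * 62.673758
= 39.8994

39.8994


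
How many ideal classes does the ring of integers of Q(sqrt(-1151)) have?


K = Q(sqrt(-1151)). d mod 4 = 1, so D = disc(K) = d = -1151
h(K) equals the number of primitive reduced positive-definite forms (a, b, c) = a*x^2 + b*x*y + c*y^2 with b^2 - 4ac = D,
where reduced means |b| <= a <= c, with b >= 0 whenever |b| = a or a = c, and primitive means gcd(a, b, c) = 1.
Reduced forces 3a^2 <= |D| = 1151, so 1 <= a <= 19; b must have the parity of D, and c = (b^2 - D)/(4a) must be an integer >= a.
Enumerate a = 1..19, b in [-a, a]:
  a=1: (1, 1, 288)  [1]
  a=2: (2, -1, 144), (2, 1, 144)  [2]
  a=3: (3, -1, 96), (3, 1, 96)  [2]
  a=4: (4, -1, 72), (4, 1, 72)  [2]
  a=5: (5, -3, 58), (5, 3, 58)  [2]
  a=6: (6, -5, 49), (6, -1, 48), (6, 1, 48), (6, 5, 49)  [4]
  a=7: (7, -5, 42), (7, 5, 42)  [2]
  a=8: (8, -1, 36), (8, 1, 36)  [2]
  a=9: (9, -1, 32), (9, 1, 32)  [2]
  a=10: (10, -7, 30), (10, -3, 29), (10, 3, 29), (10, 7, 30)  [4]
  a=11: (11, -9, 28), (11, 9, 28)  [2]
  a=12: (12, -7, 25), (12, -1, 24), (12, 1, 24), (12, 7, 25)  [4]
  a=13: none
  a=14: (14, -9, 22), (14, -5, 21), (14, 5, 21), (14, 9, 22)  [4]
  a=15: (15, -13, 22), (15, -7, 20), (15, 7, 20), (15, 13, 22)  [4]
  a=16: (16, -1, 18), (16, 1, 18)  [2]
  a=17: none
  a=18: (18, -17, 20), (18, 17, 20)  [2]
  a=19: none
Total reduced forms: 1 + 2 + 2 + 2 + 2 + 4 + 2 + 2 + 2 + 4 + 2 + 4 + 4 + 4 + 2 + 2 = 41
h = 41

41


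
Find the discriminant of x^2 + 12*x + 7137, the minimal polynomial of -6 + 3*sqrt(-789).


The element -6 + 3*sqrt(-789) has minimal polynomial:
x^2 + 12*x + 7137
Discriminant = (12)^2 - 4*(7137)
= 144 - 28548
= -28404

-28404


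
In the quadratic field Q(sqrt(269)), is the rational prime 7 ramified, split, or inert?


K = Q(sqrt(269)). Since d mod 4 = 1, disc(K) = 269.
Check p | disc: 269 mod 7 = 3.
p does not divide disc. Compute Legendre symbol (d/p):
3^((7-1)/2) mod 7 = -1
(d/p) = -1, so p is inert: (p) stays prime with e=1, f=2, g=1.
Therefore p is inert.

inert


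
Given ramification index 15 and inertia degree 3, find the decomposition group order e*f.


|D_P| = e * f
= 15 * 3
= 45

45


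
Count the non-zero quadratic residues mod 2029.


For prime p, the number of non-zero quadratic residues is (p-1)/2.
= (2029-1)/2
= 1014

1014


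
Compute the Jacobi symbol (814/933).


Compute (814/933) via quadratic reciprocity:
  pull out 2: (2/933) = -1  (since 933 mod 8 = 5)
  reciprocity: (407/933) -> +(933/407)
  reduce: (119/407)
  reciprocity: (119/407) -> -(407/119)
  reduce: (50/119)
  pull out 2: (2/119) = +1  (since 119 mod 8 = 7)
  reciprocity: (25/119) -> +(119/25)
  reduce: (19/25)
  reciprocity: (19/25) -> +(25/19)
  reduce: (6/19)
  pull out 2: (2/19) = -1  (since 19 mod 8 = 3)
  reciprocity: (3/19) -> -(19/3)
  reduce: (1/3)
  (1/3) = 1
Product of signs = 1

1


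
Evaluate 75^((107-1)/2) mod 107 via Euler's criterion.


p = 107 is prime and the exponent is (p-1)/2 = 53, so by Euler's criterion 75^53 = (75/107) = +1 or -1 mod 107.
Compute by square-and-multiply:
  53 = 32 + 16 + 4 + 1 (binary 110101)
  Repeated squaring mod 107: 75^1 = 75, 75^2 = 61, 75^4 = 83, 75^8 = 41, 75^16 = 76, 75^32 = 105
  75^53 = 75^32 * 75^16 * 75^4 * 75^1 = 105 * 76 * 83 * 75 mod 107
    105 * 76 = 7980 = 62 mod 107
    62 * 83 = 5146 = 10 mod 107
    10 * 75 = 750 = 1 mod 107
  75^53 = 1 mod 107
Result 1: 75 is a quadratic residue mod 107.
75^53 mod 107 = 1

1


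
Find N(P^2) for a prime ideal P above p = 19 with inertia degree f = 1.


N(P^a) = p^(a*f)
= 19^(2*1)
= 19^2
= 361

361


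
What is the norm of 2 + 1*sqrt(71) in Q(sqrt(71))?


N(a + b*sqrt(d)) = a^2 - d*b^2
= (2)^2 - (71)*(1)^2
= 4 - 71
= -67

-67


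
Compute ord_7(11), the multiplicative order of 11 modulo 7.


We want ord_7(11), the smallest k >= 1 with 11^k = 1 mod 7.
n = 7 = 7, phi(7) = 6; the order divides phi(n).
Divisors of 6: 1, 2, 3, 6
Repeated squaring mod 7: 11^1 = 4, 11^2 = 2, 11^4 = 4
Test divisors in increasing order:
  k=1: 11^1 = 4 mod 7
  k=2: 11^2 = 2 mod 7
  k=3: 11^3 = 2 * 4 = 1 mod 7  <- first divisor giving 1
Order = 3

3


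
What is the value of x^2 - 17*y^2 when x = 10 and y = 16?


x^2 - d*y^2
= 10^2 - 17*16^2
= 100 - 4352
= -4252

-4252


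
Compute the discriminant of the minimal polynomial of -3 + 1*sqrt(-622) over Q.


The element -3 + 1*sqrt(-622) has minimal polynomial:
x^2 + 6*x + 631
Discriminant = (6)^2 - 4*(631)
= 36 - 2524
= -2488

-2488


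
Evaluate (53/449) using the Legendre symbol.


p = 449 is prime, so compute (53/449) with the reciprocity algorithm (Jacobi-symbol steps: pull out 2s via (2/n), flip via reciprocity, reduce):
  reciprocity: (53/449) -> +(449/53)
  reduce: (25/53)
  reciprocity: (25/53) -> +(53/25)
  reduce: (3/25)
  reciprocity: (3/25) -> +(25/3)
  reduce: (1/3)
  (1/3) = 1
Product of signs = 1
(53/449) = 1

1


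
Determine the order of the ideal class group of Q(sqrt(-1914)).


K = Q(sqrt(-1914)). d mod 4 = 2, so D = disc(K) = 4d = -7656
h(K) equals the number of primitive reduced positive-definite forms (a, b, c) = a*x^2 + b*x*y + c*y^2 with b^2 - 4ac = D,
where reduced means |b| <= a <= c, with b >= 0 whenever |b| = a or a = c, and primitive means gcd(a, b, c) = 1.
Reduced forces 3a^2 <= |D| = 7656, so 1 <= a <= 50; b must have the parity of D, and c = (b^2 - D)/(4a) must be an integer >= a.
Enumerate a = 1..50, b in [-a, a]:
  a=1: (1, 0, 1914)  [1]
  a=2: (2, 0, 957)  [1]
  a=3: (3, 0, 638)  [1]
  a=4: none
  a=5: (5, -2, 383), (5, 2, 383)  [2]
  a=6: (6, 0, 319)  [1]
  a=7: (7, -4, 274), (7, 4, 274)  [2]
  a=8..9: none
  a=10: (10, -8, 193), (10, 8, 193)  [2]
  a=11: (11, 0, 174)  [1]
  a=12: none
  a=13: (13, -12, 150), (13, 12, 150)  [2]
  a=14: (14, -4, 137), (14, 4, 137)  [2]
  a=15: (15, -12, 130), (15, 12, 130)  [2]
  a=16..18: none
  a=19: (19, -18, 105), (19, 18, 105)  [2]
  a=20: none
  a=21: (21, -18, 95), (21, 18, 95)  [2]
  a=22: (22, 0, 87)  [1]
  a=23: (23, -16, 86), (23, 16, 86)  [2]
  a=24: none
  a=25: (25, -12, 78), (25, 12, 78)  [2]
  a=26: (26, -12, 75), (26, 12, 75)  [2]
  a=27..28: none
  a=29: (29, 0, 66)  [1]
  a=30: (30, -12, 65), (30, 12, 65)  [2]
  a=31: (31, -30, 69), (31, 30, 69)  [2]
  a=32: none
  a=33: (33, 0, 58)  [1]
  a=34: none
  a=35: (35, -32, 62), (35, -18, 57), (35, 18, 57), (35, 32, 62)  [4]
  a=36: none
  a=37: (37, -22, 55), (37, 22, 55)  [2]
  a=38: (38, -20, 53), (38, 20, 53)  [2]
  a=39: (39, -12, 50), (39, 12, 50)  [2]
  a=40..41: none
  a=42: (42, -24, 49), (42, 24, 49)  [2]
  a=43: (43, -16, 46), (43, 16, 46)  [2]
  a=44..50: none
Total reduced forms: 1 + 1 + 1 + 2 + 1 + 2 + 2 + 1 + 2 + 2 + 2 + 2 + 2 + 1 + 2 + 2 + 2 + 1 + 2 + 2 + 1 + 4 + 2 + 2 + 2 + 2 + 2 = 48
h = 48

48


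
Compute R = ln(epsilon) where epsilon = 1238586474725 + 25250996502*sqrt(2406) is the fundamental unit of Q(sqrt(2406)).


epsilon = 1238586474725 + 25250996502*sqrt(2406)
= 2.4772e+12
R = ln(2.4772e+12)
= 28.5381

28.5381


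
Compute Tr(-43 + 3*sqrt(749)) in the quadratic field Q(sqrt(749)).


Tr(a + b*sqrt(d)) = (a + b*sqrt(d)) + (a - b*sqrt(d)) = 2a
= 2 * (-43)
= -86

-86


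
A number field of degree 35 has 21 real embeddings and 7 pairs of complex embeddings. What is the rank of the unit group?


By Dirichlet's unit theorem:
rank = r1 + r2 - 1
= 21 + 7 - 1
= 27

27


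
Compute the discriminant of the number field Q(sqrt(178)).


For K = Q(sqrt(d)) with d squarefree: disc(K) = d if d = 1 mod 4, and disc(K) = 4d if d = 2 or 3 mod 4.
Here d = 178, and d mod 4 = 2.
d = 2 mod 4, not 1 (O_K = Z[sqrt(d)]), so disc(K) = 4d = 4 * (178) = 712

712


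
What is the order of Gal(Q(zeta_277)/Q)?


|Gal(Q(zeta_277)/Q)| = phi(277)
= 276

276


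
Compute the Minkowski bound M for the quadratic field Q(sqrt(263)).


d = 263, d mod 4 = 3, so disc(K) = 4d = 1052; |disc(K)| = 1052
Real quadratic field, so n = 2, s = r2 = 0, r1 = 2
M = (n!/n^n) * (4/pi)^s * sqrt(|disc(K)|) = (2!/2^2) * (4/pi)^0 * sqrt(1052)
= 0.5 * 1.000000 * 32.434549
= 16.2173

16.2173


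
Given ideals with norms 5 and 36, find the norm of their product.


N(IJ) = N(I) * N(J)
= 5 * 36
= 180

180


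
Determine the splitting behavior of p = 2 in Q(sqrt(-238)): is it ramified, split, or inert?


K = Q(sqrt(-238)). Since d mod 4 = 2, disc(K) = -952.
Check p | disc: -952 mod 2 = 0.
p divides disc, so p ramifies: (p) = P^2 with e=2, f=1, g=1.
Therefore p is ramified.

ramified


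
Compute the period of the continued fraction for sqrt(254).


Run the CF algorithm for sqrt(254).
a_0 = floor(sqrt(254)) = 15; set m_0=0, q_0=1.
Recurrence: m' = q*a - m,  q' = (d - m'^2)/q,  a' = floor((a_0 + m')/q').
  step 1: m=15, q=29, a=1
  step 2: m=14, q=2, a=14
  step 3: m=14, q=29, a=1
  step 4: m=15, q=1, a=30
a_4 = 2*a_0 = 30, so the period closes here.
sqrt(254) = [15; 1, 14, 1, 30]
Period length = 4

4


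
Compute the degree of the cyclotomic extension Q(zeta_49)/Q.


The degree equals Euler's totient phi(49).
49 = 7^2
phi(49) = 42

42


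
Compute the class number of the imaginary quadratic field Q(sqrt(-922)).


K = Q(sqrt(-922)). d mod 4 = 2, so D = disc(K) = 4d = -3688
h(K) equals the number of primitive reduced positive-definite forms (a, b, c) = a*x^2 + b*x*y + c*y^2 with b^2 - 4ac = D,
where reduced means |b| <= a <= c, with b >= 0 whenever |b| = a or a = c, and primitive means gcd(a, b, c) = 1.
Reduced forces 3a^2 <= |D| = 3688, so 1 <= a <= 35; b must have the parity of D, and c = (b^2 - D)/(4a) must be an integer >= a.
Enumerate a = 1..35, b in [-a, a]:
  a=1: (1, 0, 922)  [1]
  a=2: (2, 0, 461)  [1]
  a=3..6: none
  a=7: (7, -6, 133), (7, 6, 133)  [2]
  a=8..12: none
  a=13: (13, -2, 71), (13, 2, 71)  [2]
  a=14: (14, -8, 67), (14, 8, 67)  [2]
  a=15..16: none
  a=17: (17, -16, 58), (17, 16, 58)  [2]
  a=18: none
  a=19: (19, -6, 49), (19, 6, 49)  [2]
  a=20..25: none
  a=26: (26, -24, 41), (26, 24, 41)  [2]
  a=27..28: none
  a=29: (29, -16, 34), (29, 16, 34)  [2]
  a=30: none
  a=31: (31, -30, 37), (31, 30, 37)  [2]
  a=32..35: none
Total reduced forms: 1 + 1 + 2 + 2 + 2 + 2 + 2 + 2 + 2 + 2 = 18
h = 18

18


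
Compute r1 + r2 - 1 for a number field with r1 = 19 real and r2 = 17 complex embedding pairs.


By Dirichlet's unit theorem:
rank = r1 + r2 - 1
= 19 + 17 - 1
= 35

35


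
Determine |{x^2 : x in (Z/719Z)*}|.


For prime p, the number of non-zero quadratic residues is (p-1)/2.
= (719-1)/2
= 359

359


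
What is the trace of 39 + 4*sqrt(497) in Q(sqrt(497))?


Tr(a + b*sqrt(d)) = (a + b*sqrt(d)) + (a - b*sqrt(d)) = 2a
= 2 * (39)
= 78

78


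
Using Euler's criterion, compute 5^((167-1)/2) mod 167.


p = 167 is prime and the exponent is (p-1)/2 = 83, so by Euler's criterion 5^83 = (5/167) = +1 or -1 mod 167.
Compute by square-and-multiply:
  83 = 64 + 16 + 2 + 1 (binary 1010011)
  Repeated squaring mod 167: 5^1 = 5, 5^2 = 25, 5^4 = 124, 5^8 = 12, 5^16 = 144, 5^32 = 28, 5^64 = 116
  5^83 = 5^64 * 5^16 * 5^2 * 5^1 = 116 * 144 * 25 * 5 mod 167
    116 * 144 = 16704 = 4 mod 167
    4 * 25 = 100 = 100 mod 167
    100 * 5 = 500 = 166 mod 167
  5^83 = 166 mod 167
Result 166 = p - 1 = -1 mod 167: 5 is a quadratic non-residue mod 167. As a residue in [0, p-1] the value is 166.
5^83 mod 167 = 166

166


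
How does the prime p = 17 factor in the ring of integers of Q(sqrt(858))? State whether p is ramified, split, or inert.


K = Q(sqrt(858)). Since d mod 4 = 2, disc(K) = 3432.
Check p | disc: 3432 mod 17 = 15.
p does not divide disc. Compute Legendre symbol (d/p):
8^((17-1)/2) mod 17 = 1
(d/p) = 1, so p splits: (p) = P*P' with e=1, f=1, g=2.
Therefore p is split.

split
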